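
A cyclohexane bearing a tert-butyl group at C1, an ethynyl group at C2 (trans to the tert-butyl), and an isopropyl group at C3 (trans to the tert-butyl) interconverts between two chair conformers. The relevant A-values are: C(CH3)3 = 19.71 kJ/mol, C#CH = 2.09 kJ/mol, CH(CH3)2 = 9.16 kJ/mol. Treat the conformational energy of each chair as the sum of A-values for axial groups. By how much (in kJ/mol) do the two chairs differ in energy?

12.64 kJ/mol

Chair I (tert-butyl axial, ethynyl axial, isopropyl equatorial): E = 21.80 kJ/mol.
Chair II (tert-butyl equatorial, ethynyl equatorial, isopropyl axial): E = 9.16 kJ/mol.
ΔE = 21.80 − 9.16 = 12.64 kJ/mol; chair II is more stable.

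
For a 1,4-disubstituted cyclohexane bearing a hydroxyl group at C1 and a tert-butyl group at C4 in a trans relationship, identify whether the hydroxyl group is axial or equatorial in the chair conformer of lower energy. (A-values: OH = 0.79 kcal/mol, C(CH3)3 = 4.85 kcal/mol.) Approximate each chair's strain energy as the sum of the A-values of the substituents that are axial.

equatorial

C1 and C4 have opposite parity, so for the trans isomer the two substituents are e,e in one chair and a,a in the other.
Chair I (hydroxyl axial, tert-butyl axial): E = 5.64 kcal/mol.
Chair II (hydroxyl equatorial, tert-butyl equatorial): E = 0.00 kcal/mol.
Chair II is the more stable (lower-energy) conformer, and in that chair the hydroxyl group is equatorial.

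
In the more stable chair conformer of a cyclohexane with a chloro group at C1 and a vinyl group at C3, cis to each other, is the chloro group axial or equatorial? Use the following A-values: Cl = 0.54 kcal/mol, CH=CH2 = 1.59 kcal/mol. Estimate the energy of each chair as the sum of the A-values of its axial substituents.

C1 and C3 have the same parity, so for the cis isomer the two substituents are e,e in one chair and a,a in the other.
Chair I (chloro axial, vinyl axial): E = 2.13 kcal/mol.
Chair II (chloro equatorial, vinyl equatorial): E = 0.00 kcal/mol.
Chair II is the more stable (lower-energy) conformer, and in that chair the chloro group is equatorial.

equatorial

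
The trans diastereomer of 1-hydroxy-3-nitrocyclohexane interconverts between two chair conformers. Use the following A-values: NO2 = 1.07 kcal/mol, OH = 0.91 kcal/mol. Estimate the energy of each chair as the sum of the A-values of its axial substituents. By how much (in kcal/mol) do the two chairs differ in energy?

0.16 kcal/mol

C1 and C3 have the same parity, so for the trans isomer the two substituents are one axial and one equatorial in each chair.
Chair I (nitro axial, hydroxyl equatorial): E = 1.07 kcal/mol.
Chair II (nitro equatorial, hydroxyl axial): E = 0.91 kcal/mol.
ΔE = 1.07 − 0.91 = 0.16 kcal/mol; chair II is more stable.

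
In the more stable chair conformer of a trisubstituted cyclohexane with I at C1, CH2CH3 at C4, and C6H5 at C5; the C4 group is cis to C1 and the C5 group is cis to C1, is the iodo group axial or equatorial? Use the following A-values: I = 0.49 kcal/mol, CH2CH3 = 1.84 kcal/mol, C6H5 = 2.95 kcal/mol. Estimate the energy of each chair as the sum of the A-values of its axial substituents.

Chair I (iodo axial, ethyl equatorial, phenyl axial): E = 3.44 kcal/mol.
Chair II (iodo equatorial, ethyl axial, phenyl equatorial): E = 1.84 kcal/mol.
Chair II is the more stable (lower-energy) conformer, and in that chair the iodo group is equatorial.

equatorial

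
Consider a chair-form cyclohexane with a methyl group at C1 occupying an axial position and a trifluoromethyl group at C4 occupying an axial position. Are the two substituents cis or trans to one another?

C1 and C4 have opposite parity, so their axial bonds point in opposite directions.
With opposite-parity carbons, two substituents on the same face are one axial and one equatorial; opposite faces give both axial or both equatorial.
Here the groups are axial/axial → opposite face → trans.

trans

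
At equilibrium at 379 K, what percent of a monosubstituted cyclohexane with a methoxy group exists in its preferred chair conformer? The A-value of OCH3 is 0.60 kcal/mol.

68.9%

One chair has the methoxy group axial (E = 0.60 kcal/mol) and the other has it equatorial (E = 0).
ΔG = 0.60 kcal/mol between the two chairs.
K = exp(ΔG/RT) with R = 1.987×10⁻³ kcal mol⁻¹ K⁻¹ and T = 379 K gives K ≈ 2.22.
Fraction in the lower-energy chair = K/(K+1) = 68.9%.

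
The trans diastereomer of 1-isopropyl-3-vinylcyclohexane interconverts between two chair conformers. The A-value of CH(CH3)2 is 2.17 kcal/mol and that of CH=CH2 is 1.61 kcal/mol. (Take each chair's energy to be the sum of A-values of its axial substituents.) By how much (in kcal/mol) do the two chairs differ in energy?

0.56 kcal/mol

C1 and C3 have the same parity, so for the trans isomer the two substituents are one axial and one equatorial in each chair.
Chair I (isopropyl axial, vinyl equatorial): E = 2.17 kcal/mol.
Chair II (isopropyl equatorial, vinyl axial): E = 1.61 kcal/mol.
ΔE = 2.17 − 1.61 = 0.56 kcal/mol; chair II is more stable.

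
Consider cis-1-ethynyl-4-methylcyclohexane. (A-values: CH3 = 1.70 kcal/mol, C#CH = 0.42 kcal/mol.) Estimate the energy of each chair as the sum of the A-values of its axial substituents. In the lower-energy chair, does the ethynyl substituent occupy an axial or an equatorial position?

axial

C1 and C4 have opposite parity, so for the cis isomer the two substituents are one axial and one equatorial in each chair.
Chair I (methyl axial, ethynyl equatorial): E = 1.70 kcal/mol.
Chair II (methyl equatorial, ethynyl axial): E = 0.42 kcal/mol.
Chair II is the more stable (lower-energy) conformer, and in that chair the ethynyl group is axial.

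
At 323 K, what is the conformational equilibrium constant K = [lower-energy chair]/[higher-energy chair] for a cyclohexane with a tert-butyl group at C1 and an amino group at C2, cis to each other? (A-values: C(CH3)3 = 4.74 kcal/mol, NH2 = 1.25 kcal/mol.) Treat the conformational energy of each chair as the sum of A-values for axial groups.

K ≈ 230

C1 and C2 have opposite parity, so for the cis isomer the two substituents are one axial and one equatorial in each chair.
Chair I (tert-butyl axial, amino equatorial): E = 4.74 kcal/mol; chair II (tert-butyl equatorial, amino axial): E = 1.25 kcal/mol.
ΔG = 3.49 kcal/mol between the two chairs.
K = exp(ΔG/RT) with R = 1.987×10⁻³ kcal mol⁻¹ K⁻¹ and T = 323 K gives K ≈ 230.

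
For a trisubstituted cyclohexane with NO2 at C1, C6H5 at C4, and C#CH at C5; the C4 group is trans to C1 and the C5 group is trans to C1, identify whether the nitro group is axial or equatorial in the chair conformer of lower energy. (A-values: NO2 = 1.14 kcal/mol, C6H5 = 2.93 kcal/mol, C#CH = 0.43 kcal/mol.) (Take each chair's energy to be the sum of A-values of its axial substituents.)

Chair I (nitro axial, phenyl axial, ethynyl equatorial): E = 4.07 kcal/mol.
Chair II (nitro equatorial, phenyl equatorial, ethynyl axial): E = 0.43 kcal/mol.
Chair II is the more stable (lower-energy) conformer, and in that chair the nitro group is equatorial.

equatorial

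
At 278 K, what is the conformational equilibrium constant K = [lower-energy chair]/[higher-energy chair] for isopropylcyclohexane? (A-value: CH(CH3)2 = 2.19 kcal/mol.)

One chair has the isopropyl group axial (E = 2.19 kcal/mol) and the other has it equatorial (E = 0).
ΔG = 2.19 kcal/mol between the two chairs.
K = exp(ΔG/RT) with R = 1.987×10⁻³ kcal mol⁻¹ K⁻¹ and T = 278 K gives K ≈ 52.7.

K ≈ 52.7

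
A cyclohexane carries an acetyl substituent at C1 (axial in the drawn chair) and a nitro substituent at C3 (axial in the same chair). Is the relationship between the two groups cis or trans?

cis

C1 and C3 have the same parity, so their axial bonds point in the same direction.
With same-parity carbons, two substituents on the same face are both axial or both equatorial; opposite faces give one of each.
Here the groups are axial/axial → same face → cis.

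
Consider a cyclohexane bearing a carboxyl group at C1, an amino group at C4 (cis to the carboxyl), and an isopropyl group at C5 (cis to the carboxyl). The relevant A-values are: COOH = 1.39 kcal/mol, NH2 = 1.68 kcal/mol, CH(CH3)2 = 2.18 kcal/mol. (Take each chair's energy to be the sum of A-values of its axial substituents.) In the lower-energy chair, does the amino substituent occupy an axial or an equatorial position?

axial

Chair I (carboxyl axial, amino equatorial, isopropyl axial): E = 3.57 kcal/mol.
Chair II (carboxyl equatorial, amino axial, isopropyl equatorial): E = 1.68 kcal/mol.
Chair II is the more stable (lower-energy) conformer, and in that chair the amino group is axial.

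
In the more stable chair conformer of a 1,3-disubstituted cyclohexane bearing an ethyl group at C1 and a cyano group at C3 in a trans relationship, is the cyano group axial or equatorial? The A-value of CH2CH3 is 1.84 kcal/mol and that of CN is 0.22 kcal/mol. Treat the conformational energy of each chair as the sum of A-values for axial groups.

C1 and C3 have the same parity, so for the trans isomer the two substituents are one axial and one equatorial in each chair.
Chair I (ethyl axial, cyano equatorial): E = 1.84 kcal/mol.
Chair II (ethyl equatorial, cyano axial): E = 0.22 kcal/mol.
Chair II is the more stable (lower-energy) conformer, and in that chair the cyano group is axial.

axial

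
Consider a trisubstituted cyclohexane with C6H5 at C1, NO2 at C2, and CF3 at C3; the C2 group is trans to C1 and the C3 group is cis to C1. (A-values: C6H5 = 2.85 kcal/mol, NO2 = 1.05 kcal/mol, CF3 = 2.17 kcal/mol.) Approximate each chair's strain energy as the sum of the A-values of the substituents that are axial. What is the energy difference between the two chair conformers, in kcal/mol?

Chair I (phenyl axial, nitro axial, trifluoromethyl axial): E = 6.07 kcal/mol.
Chair II (phenyl equatorial, nitro equatorial, trifluoromethyl equatorial): E = 0.00 kcal/mol.
ΔE = 6.07 − 0.00 = 6.07 kcal/mol; chair II is more stable.

6.07 kcal/mol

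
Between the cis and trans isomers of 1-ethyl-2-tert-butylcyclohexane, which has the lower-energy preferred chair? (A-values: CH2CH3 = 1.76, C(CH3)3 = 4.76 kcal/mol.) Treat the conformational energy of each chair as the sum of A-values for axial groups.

trans

At 1,2 positions (parity opposite): cis → (a,e or e,a); trans → (e,e or a,a).
Best chair for cis: E = 1.76 kcal/mol; best chair for trans: E = 0.00 kcal/mol.
The trans isomer is lower by 1.76 kcal/mol.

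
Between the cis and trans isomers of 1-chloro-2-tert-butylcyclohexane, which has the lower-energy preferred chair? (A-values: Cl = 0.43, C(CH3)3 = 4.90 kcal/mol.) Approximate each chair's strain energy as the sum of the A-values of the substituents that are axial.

trans

At 1,2 positions (parity opposite): cis → (a,e or e,a); trans → (e,e or a,a).
Best chair for cis: E = 0.43 kcal/mol; best chair for trans: E = 0.00 kcal/mol.
The trans isomer is lower by 0.43 kcal/mol.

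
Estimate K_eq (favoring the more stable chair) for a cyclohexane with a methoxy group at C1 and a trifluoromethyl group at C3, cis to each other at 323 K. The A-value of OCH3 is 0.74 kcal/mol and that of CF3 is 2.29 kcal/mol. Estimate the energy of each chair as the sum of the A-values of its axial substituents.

K ≈ 112

C1 and C3 have the same parity, so for the cis isomer the two substituents are e,e in one chair and a,a in the other.
Chair I (methoxy axial, trifluoromethyl axial): E = 3.03 kcal/mol; chair II (methoxy equatorial, trifluoromethyl equatorial): E = 0.00 kcal/mol.
ΔG = 3.03 kcal/mol between the two chairs.
K = exp(ΔG/RT) with R = 1.987×10⁻³ kcal mol⁻¹ K⁻¹ and T = 323 K gives K ≈ 112.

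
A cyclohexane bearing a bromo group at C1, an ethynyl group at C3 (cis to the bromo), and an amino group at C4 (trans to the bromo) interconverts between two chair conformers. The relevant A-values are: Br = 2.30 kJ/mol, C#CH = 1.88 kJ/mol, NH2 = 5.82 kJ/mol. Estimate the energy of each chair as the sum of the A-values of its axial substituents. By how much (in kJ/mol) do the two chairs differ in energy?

Chair I (bromo axial, ethynyl axial, amino axial): E = 10.00 kJ/mol.
Chair II (bromo equatorial, ethynyl equatorial, amino equatorial): E = 0.00 kJ/mol.
ΔE = 10.00 − 0.00 = 10.00 kJ/mol; chair II is more stable.

10.00 kJ/mol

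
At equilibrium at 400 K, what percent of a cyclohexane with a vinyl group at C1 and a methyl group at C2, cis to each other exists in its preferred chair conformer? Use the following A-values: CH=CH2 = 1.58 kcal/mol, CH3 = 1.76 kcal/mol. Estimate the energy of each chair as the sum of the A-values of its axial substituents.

C1 and C2 have opposite parity, so for the cis isomer the two substituents are one axial and one equatorial in each chair.
Chair I (vinyl axial, methyl equatorial): E = 1.58 kcal/mol; chair II (vinyl equatorial, methyl axial): E = 1.76 kcal/mol.
ΔG = 0.18 kcal/mol between the two chairs.
K = exp(ΔG/RT) with R = 1.987×10⁻³ kcal mol⁻¹ K⁻¹ and T = 400 K gives K ≈ 1.25.
Fraction in the lower-energy chair = K/(K+1) = 55.6%.

55.6%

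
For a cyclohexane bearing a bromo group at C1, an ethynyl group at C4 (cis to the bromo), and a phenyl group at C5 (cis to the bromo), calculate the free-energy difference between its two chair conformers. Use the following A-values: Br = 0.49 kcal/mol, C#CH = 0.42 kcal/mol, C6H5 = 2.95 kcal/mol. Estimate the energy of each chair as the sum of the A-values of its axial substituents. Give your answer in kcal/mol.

Chair I (bromo axial, ethynyl equatorial, phenyl axial): E = 3.44 kcal/mol.
Chair II (bromo equatorial, ethynyl axial, phenyl equatorial): E = 0.42 kcal/mol.
ΔE = 3.44 − 0.42 = 3.02 kcal/mol; chair II is more stable.

3.02 kcal/mol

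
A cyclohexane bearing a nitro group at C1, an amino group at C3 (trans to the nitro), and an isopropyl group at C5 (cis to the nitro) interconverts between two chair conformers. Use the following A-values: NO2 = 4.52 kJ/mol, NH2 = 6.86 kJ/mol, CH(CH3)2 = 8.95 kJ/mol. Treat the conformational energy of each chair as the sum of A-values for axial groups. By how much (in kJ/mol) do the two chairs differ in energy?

6.61 kJ/mol

Chair I (nitro axial, amino equatorial, isopropyl axial): E = 13.47 kJ/mol.
Chair II (nitro equatorial, amino axial, isopropyl equatorial): E = 6.86 kJ/mol.
ΔE = 13.47 − 6.86 = 6.61 kJ/mol; chair II is more stable.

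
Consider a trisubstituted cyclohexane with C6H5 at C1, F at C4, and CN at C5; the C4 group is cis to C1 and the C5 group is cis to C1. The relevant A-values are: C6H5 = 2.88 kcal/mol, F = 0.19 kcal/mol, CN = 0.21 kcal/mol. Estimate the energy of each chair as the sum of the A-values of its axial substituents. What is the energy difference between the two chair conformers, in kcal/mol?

2.90 kcal/mol

Chair I (phenyl axial, fluoro equatorial, cyano axial): E = 3.09 kcal/mol.
Chair II (phenyl equatorial, fluoro axial, cyano equatorial): E = 0.19 kcal/mol.
ΔE = 3.09 − 0.19 = 2.90 kcal/mol; chair II is more stable.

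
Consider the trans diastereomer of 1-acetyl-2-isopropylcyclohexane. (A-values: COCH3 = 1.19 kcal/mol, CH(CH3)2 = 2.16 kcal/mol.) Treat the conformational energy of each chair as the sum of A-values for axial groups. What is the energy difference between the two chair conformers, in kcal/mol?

C1 and C2 have opposite parity, so for the trans isomer the two substituents are e,e in one chair and a,a in the other.
Chair I (acetyl axial, isopropyl axial): E = 3.35 kcal/mol.
Chair II (acetyl equatorial, isopropyl equatorial): E = 0.00 kcal/mol.
ΔE = 3.35 − 0.00 = 3.35 kcal/mol; chair II is more stable.

3.35 kcal/mol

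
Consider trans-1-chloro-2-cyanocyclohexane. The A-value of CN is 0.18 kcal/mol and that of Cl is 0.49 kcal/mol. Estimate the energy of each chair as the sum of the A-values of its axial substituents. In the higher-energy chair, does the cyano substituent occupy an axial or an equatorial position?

axial

C1 and C2 have opposite parity, so for the trans isomer the two substituents are e,e in one chair and a,a in the other.
Chair I (cyano axial, chloro axial): E = 0.67 kcal/mol.
Chair II (cyano equatorial, chloro equatorial): E = 0.00 kcal/mol.
Chair I is the less stable (higher-energy) conformer, and in that chair the cyano group is axial.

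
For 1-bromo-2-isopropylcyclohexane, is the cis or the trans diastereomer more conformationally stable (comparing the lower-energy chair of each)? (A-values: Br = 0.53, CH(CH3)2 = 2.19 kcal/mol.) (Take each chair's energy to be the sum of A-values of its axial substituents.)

trans

At 1,2 positions (parity opposite): cis → (a,e or e,a); trans → (e,e or a,a).
Best chair for cis: E = 0.53 kcal/mol; best chair for trans: E = 0.00 kcal/mol.
The trans isomer is lower by 0.53 kcal/mol.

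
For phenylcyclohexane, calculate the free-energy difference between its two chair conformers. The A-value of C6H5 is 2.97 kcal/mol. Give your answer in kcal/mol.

A monosubstituted cyclohexane has one chair with the phenyl group axial (E = A = 2.97 kcal/mol) and one with it equatorial (E = 0).
ΔE = 2.97 − 0 = 2.97 kcal/mol.

2.97 kcal/mol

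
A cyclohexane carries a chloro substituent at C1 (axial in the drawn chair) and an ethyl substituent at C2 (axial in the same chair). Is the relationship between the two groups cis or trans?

trans

C1 and C2 have opposite parity, so their axial bonds point in opposite directions.
With opposite-parity carbons, two substituents on the same face are one axial and one equatorial; opposite faces give both axial or both equatorial.
Here the groups are axial/axial → opposite face → trans.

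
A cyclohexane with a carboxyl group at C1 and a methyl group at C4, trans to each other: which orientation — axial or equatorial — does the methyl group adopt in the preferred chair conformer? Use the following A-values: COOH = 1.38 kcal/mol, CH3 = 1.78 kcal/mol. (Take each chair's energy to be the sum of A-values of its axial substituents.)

equatorial

C1 and C4 have opposite parity, so for the trans isomer the two substituents are e,e in one chair and a,a in the other.
Chair I (carboxyl axial, methyl axial): E = 3.16 kcal/mol.
Chair II (carboxyl equatorial, methyl equatorial): E = 0.00 kcal/mol.
Chair II is the more stable (lower-energy) conformer, and in that chair the methyl group is equatorial.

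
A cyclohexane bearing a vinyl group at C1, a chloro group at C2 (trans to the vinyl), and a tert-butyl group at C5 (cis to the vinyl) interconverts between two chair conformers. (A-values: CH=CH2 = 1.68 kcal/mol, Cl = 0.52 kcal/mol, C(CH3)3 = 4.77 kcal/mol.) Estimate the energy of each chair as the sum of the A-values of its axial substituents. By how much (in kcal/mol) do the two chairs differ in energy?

Chair I (vinyl axial, chloro axial, tert-butyl axial): E = 6.97 kcal/mol.
Chair II (vinyl equatorial, chloro equatorial, tert-butyl equatorial): E = 0.00 kcal/mol.
ΔE = 6.97 − 0.00 = 6.97 kcal/mol; chair II is more stable.

6.97 kcal/mol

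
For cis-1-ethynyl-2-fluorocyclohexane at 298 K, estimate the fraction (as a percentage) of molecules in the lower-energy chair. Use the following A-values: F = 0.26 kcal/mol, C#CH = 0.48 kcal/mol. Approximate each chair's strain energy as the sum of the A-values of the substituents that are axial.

59.2%

C1 and C2 have opposite parity, so for the cis isomer the two substituents are one axial and one equatorial in each chair.
Chair I (fluoro axial, ethynyl equatorial): E = 0.26 kcal/mol; chair II (fluoro equatorial, ethynyl axial): E = 0.48 kcal/mol.
ΔG = 0.22 kcal/mol between the two chairs.
K = exp(ΔG/RT) with R = 1.987×10⁻³ kcal mol⁻¹ K⁻¹ and T = 298 K gives K ≈ 1.45.
Fraction in the lower-energy chair = K/(K+1) = 59.2%.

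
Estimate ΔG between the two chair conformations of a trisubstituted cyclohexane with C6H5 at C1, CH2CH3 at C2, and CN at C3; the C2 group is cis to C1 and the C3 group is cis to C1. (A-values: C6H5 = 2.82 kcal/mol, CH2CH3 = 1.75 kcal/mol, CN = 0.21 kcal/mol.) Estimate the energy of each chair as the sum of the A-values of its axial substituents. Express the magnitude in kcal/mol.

1.28 kcal/mol

Chair I (phenyl axial, ethyl equatorial, cyano axial): E = 3.03 kcal/mol.
Chair II (phenyl equatorial, ethyl axial, cyano equatorial): E = 1.75 kcal/mol.
ΔE = 3.03 − 1.75 = 1.28 kcal/mol; chair II is more stable.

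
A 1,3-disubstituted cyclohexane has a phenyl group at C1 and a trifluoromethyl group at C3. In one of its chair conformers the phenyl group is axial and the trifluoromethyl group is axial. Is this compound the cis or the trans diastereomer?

cis

C1 and C3 have the same parity, so their axial bonds point in the same direction.
With same-parity carbons, two substituents on the same face are both axial or both equatorial; opposite faces give one of each.
Here the groups are axial/axial → same face → cis.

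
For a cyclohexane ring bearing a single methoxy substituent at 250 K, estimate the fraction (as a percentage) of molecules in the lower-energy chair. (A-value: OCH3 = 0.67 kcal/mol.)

79.4%

One chair has the methoxy group axial (E = 0.67 kcal/mol) and the other has it equatorial (E = 0).
ΔG = 0.67 kcal/mol between the two chairs.
K = exp(ΔG/RT) with R = 1.987×10⁻³ kcal mol⁻¹ K⁻¹ and T = 250 K gives K ≈ 3.85.
Fraction in the lower-energy chair = K/(K+1) = 79.4%.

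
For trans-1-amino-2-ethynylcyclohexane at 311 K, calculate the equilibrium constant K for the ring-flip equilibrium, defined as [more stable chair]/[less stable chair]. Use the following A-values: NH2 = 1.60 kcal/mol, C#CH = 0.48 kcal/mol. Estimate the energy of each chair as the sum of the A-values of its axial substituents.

K ≈ 29.0

C1 and C2 have opposite parity, so for the trans isomer the two substituents are e,e in one chair and a,a in the other.
Chair I (amino axial, ethynyl axial): E = 2.08 kcal/mol; chair II (amino equatorial, ethynyl equatorial): E = 0.00 kcal/mol.
ΔG = 2.08 kcal/mol between the two chairs.
K = exp(ΔG/RT) with R = 1.987×10⁻³ kcal mol⁻¹ K⁻¹ and T = 311 K gives K ≈ 29.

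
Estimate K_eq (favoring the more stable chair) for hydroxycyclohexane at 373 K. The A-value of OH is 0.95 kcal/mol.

One chair has the hydroxyl group axial (E = 0.95 kcal/mol) and the other has it equatorial (E = 0).
ΔG = 0.95 kcal/mol between the two chairs.
K = exp(ΔG/RT) with R = 1.987×10⁻³ kcal mol⁻¹ K⁻¹ and T = 373 K gives K ≈ 3.6.

K ≈ 3.60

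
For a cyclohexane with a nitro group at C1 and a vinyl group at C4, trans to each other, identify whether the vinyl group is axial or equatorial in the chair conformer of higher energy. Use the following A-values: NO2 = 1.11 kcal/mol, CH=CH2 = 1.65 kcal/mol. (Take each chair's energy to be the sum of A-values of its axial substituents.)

C1 and C4 have opposite parity, so for the trans isomer the two substituents are e,e in one chair and a,a in the other.
Chair I (nitro axial, vinyl axial): E = 2.76 kcal/mol.
Chair II (nitro equatorial, vinyl equatorial): E = 0.00 kcal/mol.
Chair I is the less stable (higher-energy) conformer, and in that chair the vinyl group is axial.

axial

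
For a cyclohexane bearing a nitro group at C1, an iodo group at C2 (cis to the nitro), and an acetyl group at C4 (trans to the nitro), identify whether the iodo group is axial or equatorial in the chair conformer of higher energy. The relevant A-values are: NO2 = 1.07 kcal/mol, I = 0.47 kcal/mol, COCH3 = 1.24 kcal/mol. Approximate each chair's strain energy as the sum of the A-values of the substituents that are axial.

equatorial

Chair I (nitro axial, iodo equatorial, acetyl axial): E = 2.31 kcal/mol.
Chair II (nitro equatorial, iodo axial, acetyl equatorial): E = 0.47 kcal/mol.
Chair I is the less stable (higher-energy) conformer, and in that chair the iodo group is equatorial.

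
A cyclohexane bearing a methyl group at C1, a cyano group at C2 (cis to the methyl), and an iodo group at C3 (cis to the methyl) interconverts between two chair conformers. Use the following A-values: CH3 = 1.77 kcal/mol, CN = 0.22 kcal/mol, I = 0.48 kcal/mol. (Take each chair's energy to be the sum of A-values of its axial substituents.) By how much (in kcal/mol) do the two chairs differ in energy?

Chair I (methyl axial, cyano equatorial, iodo axial): E = 2.25 kcal/mol.
Chair II (methyl equatorial, cyano axial, iodo equatorial): E = 0.22 kcal/mol.
ΔE = 2.25 − 0.22 = 2.03 kcal/mol; chair II is more stable.

2.03 kcal/mol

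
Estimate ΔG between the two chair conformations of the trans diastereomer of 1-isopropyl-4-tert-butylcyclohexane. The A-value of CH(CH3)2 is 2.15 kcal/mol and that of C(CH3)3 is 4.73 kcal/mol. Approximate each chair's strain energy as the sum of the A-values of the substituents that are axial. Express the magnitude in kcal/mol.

6.88 kcal/mol

C1 and C4 have opposite parity, so for the trans isomer the two substituents are e,e in one chair and a,a in the other.
Chair I (isopropyl axial, tert-butyl axial): E = 6.88 kcal/mol.
Chair II (isopropyl equatorial, tert-butyl equatorial): E = 0.00 kcal/mol.
ΔE = 6.88 − 0.00 = 6.88 kcal/mol; chair II is more stable.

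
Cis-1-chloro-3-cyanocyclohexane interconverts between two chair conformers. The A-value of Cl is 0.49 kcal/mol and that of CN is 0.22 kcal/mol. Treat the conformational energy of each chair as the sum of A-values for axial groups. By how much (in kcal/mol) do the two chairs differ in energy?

0.71 kcal/mol

C1 and C3 have the same parity, so for the cis isomer the two substituents are e,e in one chair and a,a in the other.
Chair I (chloro axial, cyano axial): E = 0.71 kcal/mol.
Chair II (chloro equatorial, cyano equatorial): E = 0.00 kcal/mol.
ΔE = 0.71 − 0.00 = 0.71 kcal/mol; chair II is more stable.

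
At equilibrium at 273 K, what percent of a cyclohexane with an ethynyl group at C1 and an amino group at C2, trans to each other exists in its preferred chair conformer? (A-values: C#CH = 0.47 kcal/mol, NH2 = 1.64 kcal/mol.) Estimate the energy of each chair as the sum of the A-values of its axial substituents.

C1 and C2 have opposite parity, so for the trans isomer the two substituents are e,e in one chair and a,a in the other.
Chair I (ethynyl axial, amino axial): E = 2.11 kcal/mol; chair II (ethynyl equatorial, amino equatorial): E = 0.00 kcal/mol.
ΔG = 2.11 kcal/mol between the two chairs.
K = exp(ΔG/RT) with R = 1.987×10⁻³ kcal mol⁻¹ K⁻¹ and T = 273 K gives K ≈ 48.9.
Fraction in the lower-energy chair = K/(K+1) = 98.0%.

98.0%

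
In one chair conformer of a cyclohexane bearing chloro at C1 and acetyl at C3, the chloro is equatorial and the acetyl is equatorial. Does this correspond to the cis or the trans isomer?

cis

C1 and C3 have the same parity, so their axial bonds point in the same direction.
With same-parity carbons, two substituents on the same face are both axial or both equatorial; opposite faces give one of each.
Here the groups are equatorial/equatorial → same face → cis.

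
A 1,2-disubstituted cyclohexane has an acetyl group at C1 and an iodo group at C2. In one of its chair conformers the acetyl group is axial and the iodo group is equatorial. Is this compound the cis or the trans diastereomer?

cis

C1 and C2 have opposite parity, so their axial bonds point in opposite directions.
With opposite-parity carbons, two substituents on the same face are one axial and one equatorial; opposite faces give both axial or both equatorial.
Here the groups are axial/equatorial → same face → cis.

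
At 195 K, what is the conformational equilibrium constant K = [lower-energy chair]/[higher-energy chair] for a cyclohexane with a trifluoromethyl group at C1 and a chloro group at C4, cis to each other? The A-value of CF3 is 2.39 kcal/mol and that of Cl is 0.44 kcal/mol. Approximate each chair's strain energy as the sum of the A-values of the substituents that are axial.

K ≈ 153

C1 and C4 have opposite parity, so for the cis isomer the two substituents are one axial and one equatorial in each chair.
Chair I (trifluoromethyl axial, chloro equatorial): E = 2.39 kcal/mol; chair II (trifluoromethyl equatorial, chloro axial): E = 0.44 kcal/mol.
ΔG = 1.95 kcal/mol between the two chairs.
K = exp(ΔG/RT) with R = 1.987×10⁻³ kcal mol⁻¹ K⁻¹ and T = 195 K gives K ≈ 153.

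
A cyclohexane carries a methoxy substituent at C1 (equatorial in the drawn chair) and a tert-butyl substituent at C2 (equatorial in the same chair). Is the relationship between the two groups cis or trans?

trans

C1 and C2 have opposite parity, so their axial bonds point in opposite directions.
With opposite-parity carbons, two substituents on the same face are one axial and one equatorial; opposite faces give both axial or both equatorial.
Here the groups are equatorial/equatorial → opposite face → trans.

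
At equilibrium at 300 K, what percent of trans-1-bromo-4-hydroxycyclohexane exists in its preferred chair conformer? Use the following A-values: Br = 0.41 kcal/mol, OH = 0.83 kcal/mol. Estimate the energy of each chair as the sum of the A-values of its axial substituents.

C1 and C4 have opposite parity, so for the trans isomer the two substituents are e,e in one chair and a,a in the other.
Chair I (bromo axial, hydroxyl axial): E = 1.24 kcal/mol; chair II (bromo equatorial, hydroxyl equatorial): E = 0.00 kcal/mol.
ΔG = 1.24 kcal/mol between the two chairs.
K = exp(ΔG/RT) with R = 1.987×10⁻³ kcal mol⁻¹ K⁻¹ and T = 300 K gives K ≈ 8.01.
Fraction in the lower-energy chair = K/(K+1) = 88.9%.

88.9%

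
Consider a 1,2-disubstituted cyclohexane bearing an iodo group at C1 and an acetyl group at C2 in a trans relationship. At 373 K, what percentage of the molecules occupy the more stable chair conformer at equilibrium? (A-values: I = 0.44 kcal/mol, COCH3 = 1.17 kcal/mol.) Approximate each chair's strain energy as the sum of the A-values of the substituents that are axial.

C1 and C2 have opposite parity, so for the trans isomer the two substituents are e,e in one chair and a,a in the other.
Chair I (iodo axial, acetyl axial): E = 1.61 kcal/mol; chair II (iodo equatorial, acetyl equatorial): E = 0.00 kcal/mol.
ΔG = 1.61 kcal/mol between the two chairs.
K = exp(ΔG/RT) with R = 1.987×10⁻³ kcal mol⁻¹ K⁻¹ and T = 373 K gives K ≈ 8.78.
Fraction in the lower-energy chair = K/(K+1) = 89.8%.

89.8%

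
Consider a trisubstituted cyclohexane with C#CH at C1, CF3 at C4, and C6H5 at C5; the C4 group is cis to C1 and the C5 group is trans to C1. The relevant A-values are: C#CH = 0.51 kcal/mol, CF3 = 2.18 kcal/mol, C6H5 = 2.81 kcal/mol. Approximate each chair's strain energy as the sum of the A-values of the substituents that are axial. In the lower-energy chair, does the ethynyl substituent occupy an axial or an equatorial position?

Chair I (ethynyl axial, trifluoromethyl equatorial, phenyl equatorial): E = 0.51 kcal/mol.
Chair II (ethynyl equatorial, trifluoromethyl axial, phenyl axial): E = 4.99 kcal/mol.
Chair I is the more stable (lower-energy) conformer, and in that chair the ethynyl group is axial.

axial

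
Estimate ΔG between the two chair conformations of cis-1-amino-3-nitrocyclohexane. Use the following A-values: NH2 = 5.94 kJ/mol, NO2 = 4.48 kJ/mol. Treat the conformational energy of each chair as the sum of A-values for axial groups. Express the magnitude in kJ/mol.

10.42 kJ/mol

C1 and C3 have the same parity, so for the cis isomer the two substituents are e,e in one chair and a,a in the other.
Chair I (amino axial, nitro axial): E = 10.42 kJ/mol.
Chair II (amino equatorial, nitro equatorial): E = 0.00 kJ/mol.
ΔE = 10.42 − 0.00 = 10.42 kJ/mol; chair II is more stable.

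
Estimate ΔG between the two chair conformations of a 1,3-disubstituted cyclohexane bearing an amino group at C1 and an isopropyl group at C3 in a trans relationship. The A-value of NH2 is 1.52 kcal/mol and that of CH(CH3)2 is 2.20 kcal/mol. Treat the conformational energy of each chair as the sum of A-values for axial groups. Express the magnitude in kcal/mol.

0.68 kcal/mol

C1 and C3 have the same parity, so for the trans isomer the two substituents are one axial and one equatorial in each chair.
Chair I (amino axial, isopropyl equatorial): E = 1.52 kcal/mol.
Chair II (amino equatorial, isopropyl axial): E = 2.20 kcal/mol.
ΔE = 2.20 − 1.52 = 0.68 kcal/mol; chair I is more stable.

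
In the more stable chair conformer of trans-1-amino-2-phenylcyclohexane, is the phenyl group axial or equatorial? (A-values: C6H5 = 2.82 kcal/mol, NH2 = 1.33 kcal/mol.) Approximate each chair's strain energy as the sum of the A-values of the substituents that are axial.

equatorial

C1 and C2 have opposite parity, so for the trans isomer the two substituents are e,e in one chair and a,a in the other.
Chair I (phenyl axial, amino axial): E = 4.15 kcal/mol.
Chair II (phenyl equatorial, amino equatorial): E = 0.00 kcal/mol.
Chair II is the more stable (lower-energy) conformer, and in that chair the phenyl group is equatorial.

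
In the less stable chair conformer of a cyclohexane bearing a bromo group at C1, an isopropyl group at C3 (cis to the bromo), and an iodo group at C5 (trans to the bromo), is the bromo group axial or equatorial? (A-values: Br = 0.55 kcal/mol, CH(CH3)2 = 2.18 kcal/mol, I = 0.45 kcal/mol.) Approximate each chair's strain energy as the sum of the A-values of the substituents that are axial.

Chair I (bromo axial, isopropyl axial, iodo equatorial): E = 2.73 kcal/mol.
Chair II (bromo equatorial, isopropyl equatorial, iodo axial): E = 0.45 kcal/mol.
Chair I is the less stable (higher-energy) conformer, and in that chair the bromo group is axial.

axial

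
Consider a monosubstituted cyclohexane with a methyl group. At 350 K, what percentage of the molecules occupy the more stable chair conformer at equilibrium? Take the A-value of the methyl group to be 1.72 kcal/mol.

92.2%

One chair has the methyl group axial (E = 1.72 kcal/mol) and the other has it equatorial (E = 0).
ΔG = 1.72 kcal/mol between the two chairs.
K = exp(ΔG/RT) with R = 1.987×10⁻³ kcal mol⁻¹ K⁻¹ and T = 350 K gives K ≈ 11.9.
Fraction in the lower-energy chair = K/(K+1) = 92.2%.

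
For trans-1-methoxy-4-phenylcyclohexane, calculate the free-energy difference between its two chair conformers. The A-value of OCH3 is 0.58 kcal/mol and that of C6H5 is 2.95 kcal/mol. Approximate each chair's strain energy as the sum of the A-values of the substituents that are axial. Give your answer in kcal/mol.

C1 and C4 have opposite parity, so for the trans isomer the two substituents are e,e in one chair and a,a in the other.
Chair I (methoxy axial, phenyl axial): E = 3.53 kcal/mol.
Chair II (methoxy equatorial, phenyl equatorial): E = 0.00 kcal/mol.
ΔE = 3.53 − 0.00 = 3.53 kcal/mol; chair II is more stable.

3.53 kcal/mol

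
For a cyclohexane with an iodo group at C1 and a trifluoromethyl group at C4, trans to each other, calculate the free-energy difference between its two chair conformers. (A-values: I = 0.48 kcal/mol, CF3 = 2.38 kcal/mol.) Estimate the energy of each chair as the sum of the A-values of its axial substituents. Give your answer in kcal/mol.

2.86 kcal/mol

C1 and C4 have opposite parity, so for the trans isomer the two substituents are e,e in one chair and a,a in the other.
Chair I (iodo axial, trifluoromethyl axial): E = 2.86 kcal/mol.
Chair II (iodo equatorial, trifluoromethyl equatorial): E = 0.00 kcal/mol.
ΔE = 2.86 − 0.00 = 2.86 kcal/mol; chair II is more stable.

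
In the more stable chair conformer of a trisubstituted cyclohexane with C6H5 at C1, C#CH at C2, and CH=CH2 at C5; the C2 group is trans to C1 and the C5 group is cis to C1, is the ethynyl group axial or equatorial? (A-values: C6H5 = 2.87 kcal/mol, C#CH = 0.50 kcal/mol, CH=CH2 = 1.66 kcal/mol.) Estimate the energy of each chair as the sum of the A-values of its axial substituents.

Chair I (phenyl axial, ethynyl axial, vinyl axial): E = 5.03 kcal/mol.
Chair II (phenyl equatorial, ethynyl equatorial, vinyl equatorial): E = 0.00 kcal/mol.
Chair II is the more stable (lower-energy) conformer, and in that chair the ethynyl group is equatorial.

equatorial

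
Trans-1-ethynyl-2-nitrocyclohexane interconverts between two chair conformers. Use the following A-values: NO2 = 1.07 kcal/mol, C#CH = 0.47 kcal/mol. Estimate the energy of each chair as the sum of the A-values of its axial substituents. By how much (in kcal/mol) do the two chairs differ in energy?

1.54 kcal/mol

C1 and C2 have opposite parity, so for the trans isomer the two substituents are e,e in one chair and a,a in the other.
Chair I (nitro axial, ethynyl axial): E = 1.54 kcal/mol.
Chair II (nitro equatorial, ethynyl equatorial): E = 0.00 kcal/mol.
ΔE = 1.54 − 0.00 = 1.54 kcal/mol; chair II is more stable.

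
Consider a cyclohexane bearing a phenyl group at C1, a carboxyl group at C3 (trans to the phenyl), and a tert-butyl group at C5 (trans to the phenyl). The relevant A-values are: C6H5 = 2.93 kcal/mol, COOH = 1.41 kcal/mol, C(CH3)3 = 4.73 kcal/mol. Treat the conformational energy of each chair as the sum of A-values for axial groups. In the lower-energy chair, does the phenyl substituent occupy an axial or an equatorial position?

axial

Chair I (phenyl axial, carboxyl equatorial, tert-butyl equatorial): E = 2.93 kcal/mol.
Chair II (phenyl equatorial, carboxyl axial, tert-butyl axial): E = 6.14 kcal/mol.
Chair I is the more stable (lower-energy) conformer, and in that chair the phenyl group is axial.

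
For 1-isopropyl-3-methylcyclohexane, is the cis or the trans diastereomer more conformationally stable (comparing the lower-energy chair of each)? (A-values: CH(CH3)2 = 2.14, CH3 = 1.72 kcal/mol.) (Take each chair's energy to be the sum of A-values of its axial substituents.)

cis

At 1,3 positions (parity same): cis → (e,e or a,a); trans → (a,e or e,a).
Best chair for cis: E = 0.00 kcal/mol; best chair for trans: E = 1.72 kcal/mol.
The cis isomer is lower by 1.72 kcal/mol.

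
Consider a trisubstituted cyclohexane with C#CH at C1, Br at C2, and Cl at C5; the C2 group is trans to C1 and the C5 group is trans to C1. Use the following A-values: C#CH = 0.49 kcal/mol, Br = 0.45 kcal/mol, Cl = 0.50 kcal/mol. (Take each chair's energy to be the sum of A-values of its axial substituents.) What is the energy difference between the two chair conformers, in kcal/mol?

Chair I (ethynyl axial, bromo axial, chloro equatorial): E = 0.94 kcal/mol.
Chair II (ethynyl equatorial, bromo equatorial, chloro axial): E = 0.50 kcal/mol.
ΔE = 0.94 − 0.50 = 0.44 kcal/mol; chair II is more stable.

0.44 kcal/mol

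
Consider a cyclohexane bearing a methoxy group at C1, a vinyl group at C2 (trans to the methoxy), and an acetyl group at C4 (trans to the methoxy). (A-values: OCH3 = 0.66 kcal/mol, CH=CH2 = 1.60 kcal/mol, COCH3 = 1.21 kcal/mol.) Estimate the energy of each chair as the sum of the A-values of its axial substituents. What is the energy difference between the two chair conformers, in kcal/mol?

3.47 kcal/mol

Chair I (methoxy axial, vinyl axial, acetyl axial): E = 3.47 kcal/mol.
Chair II (methoxy equatorial, vinyl equatorial, acetyl equatorial): E = 0.00 kcal/mol.
ΔE = 3.47 − 0.00 = 3.47 kcal/mol; chair II is more stable.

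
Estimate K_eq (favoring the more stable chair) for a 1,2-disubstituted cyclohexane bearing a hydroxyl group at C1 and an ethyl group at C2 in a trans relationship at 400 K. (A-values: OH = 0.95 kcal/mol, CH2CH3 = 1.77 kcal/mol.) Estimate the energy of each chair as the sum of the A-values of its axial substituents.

C1 and C2 have opposite parity, so for the trans isomer the two substituents are e,e in one chair and a,a in the other.
Chair I (hydroxyl axial, ethyl axial): E = 2.72 kcal/mol; chair II (hydroxyl equatorial, ethyl equatorial): E = 0.00 kcal/mol.
ΔG = 2.72 kcal/mol between the two chairs.
K = exp(ΔG/RT) with R = 1.987×10⁻³ kcal mol⁻¹ K⁻¹ and T = 400 K gives K ≈ 30.6.

K ≈ 30.6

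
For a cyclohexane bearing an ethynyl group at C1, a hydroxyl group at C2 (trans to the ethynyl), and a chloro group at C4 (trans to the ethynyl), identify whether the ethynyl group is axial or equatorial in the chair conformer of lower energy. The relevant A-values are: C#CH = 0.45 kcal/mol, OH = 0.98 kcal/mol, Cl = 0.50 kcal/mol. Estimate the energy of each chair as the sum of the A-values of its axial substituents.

Chair I (ethynyl axial, hydroxyl axial, chloro axial): E = 1.93 kcal/mol.
Chair II (ethynyl equatorial, hydroxyl equatorial, chloro equatorial): E = 0.00 kcal/mol.
Chair II is the more stable (lower-energy) conformer, and in that chair the ethynyl group is equatorial.

equatorial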